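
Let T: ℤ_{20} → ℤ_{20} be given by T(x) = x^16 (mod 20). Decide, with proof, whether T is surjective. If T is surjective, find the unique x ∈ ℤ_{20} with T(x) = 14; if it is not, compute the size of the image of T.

4

T(1) = 1^16 = 1.
T(3): Repeated squaring mod 20: 3^1 ≡ 3, 3^2 ≡ 3² = 9, 3^4 ≡ 9² = 81 ≡ 1, 3^8 ≡ 1² = 1, 3^16 ≡ 1² = 1. So 3^16 ≡ 1 (mod 20).
So T(1) = T(3) = 1 while 1 ≠ 3, thus T is not injective.
A non-injective map from the 20-element set ℤ_{20} to itself takes at most 19 distinct values, so it cannot be surjective. Hence T is not surjective.
Since T is not surjective, we determine |image(T)|. Computing x^16 mod 20 for each x (by repeated squaring, reducing mod 20 at every step), the values T(0), T(1), …, T(19) are: 0, 1, 16, 1, 16, 5, 16, 1, 16, 1, 0, 1, 16, 1, 16, 5, 16, 1, 16, 1.
The distinct values are {0, 1, 5, 16}; there are 4 of them.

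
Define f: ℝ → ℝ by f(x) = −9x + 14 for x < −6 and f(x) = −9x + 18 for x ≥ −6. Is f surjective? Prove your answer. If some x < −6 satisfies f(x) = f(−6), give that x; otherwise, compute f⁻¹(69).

Both pieces are strictly decreasing (slopes −9 and −9), so each is injective on its own interval.
The left piece maps (−∞, −6) onto (68, ∞); the right piece maps [−6, ∞) onto (−∞, 72].
The union (68, ∞) ∪ (−∞, 72] covers ℝ, so f is surjective.
For the follow-up: the images overlap, so an x < −6 with f(x) = f(−6) exists. f(−6) = 72; solving −9x + 14 = 72 for x < −6 gives x = (72 − 14)/(−9) = −58/9.

-58/9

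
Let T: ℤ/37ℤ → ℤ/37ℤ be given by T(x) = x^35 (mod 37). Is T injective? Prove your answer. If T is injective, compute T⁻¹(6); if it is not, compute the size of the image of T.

31

Since 37 is prime, the nonzero elements of ℤ/37ℤ form a cyclic group of order 36.
As gcd(35, 36) = 1, raising to the 35th power is a bijection on this group: if x_1^35 ≡ x_2^35 then (x_1x_2^{−1})^35 = 1, and the only element of order dividing gcd(35, 36) = 1 is 1, so x_1 = x_2.
With T(0) = 0 this makes T injective on all of ℤ/37ℤ, hence bijective (finite equal-size domain and codomain). In particular T is injective.
Since T is injective, we find the preimage of 6. The inverse of x ↦ x^35 on (ℤ/37ℤ)^× is x ↦ x^35, because 35·35 = 1225 = 34·36 + 1 ≡ 1 (mod 36) and x^{36} = 1 for x ≠ 0 (Fermat). So T⁻¹(6) = 6^35 mod 37.
Repeated squaring mod 37: 6^1 ≡ 6, 6^2 ≡ 6² = 36, 6^4 ≡ 36² = 1296 ≡ 1, 6^8 ≡ 1² = 1, 6^16 ≡ 1² = 1, 6^32 ≡ 1² = 1. Since 35 = 32 + 2 + 1, 6^35 ≡ 1·36·6: 1·36 = 36, then 36·6 = 216 ≡ 31. So 6^35 ≡ 31 (mod 37).
Hence T⁻¹(6) = 31.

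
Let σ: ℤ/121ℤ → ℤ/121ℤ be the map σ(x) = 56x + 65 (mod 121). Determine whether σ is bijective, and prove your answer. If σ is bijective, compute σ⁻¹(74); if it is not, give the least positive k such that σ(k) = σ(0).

119

Suppose σ(a) = σ(b) in ℤ/121ℤ. Then 56a + 65 ≡ 56b + 65 (mod 121), so 56(a − b) ≡ 0 (mod 121).
Since gcd(56, 121) = 1, 56 is invertible modulo 121, so a − b ≡ 0 (mod 121), i.e. a = b.
We now compute 56⁻¹ mod 121 explicitly. Euclid's algorithm: 121 = 2·56 + 9, 56 = 6·9 + 2, 9 = 4·2 + 1; back-substituting gives 1 = 67·56 − 31·121, so 56⁻¹ ≡ 67 (mod 121).
For any y ∈ ℤ/121ℤ, x = 67(y − 65) mod 121 satisfies σ(x) = 56·67(y − 65) + 65 ≡ y (since 56·67 ≡ 1 mod 121). So every y has a preimage.
Hence σ is bijective.
Since σ is bijective, we compute σ⁻¹(74): solve 56x + 65 ≡ 74 (mod 121), i.e. 56x ≡ 9 (mod 121).
Multiplying by 56⁻¹ = 67 gives x ≡ 67·9 = 603 = 4·121 + 119 ≡ 119 (mod 121).
Check: σ(119) = 56·119 + 65 = 6729 = 55·121 + 74 ≡ 74 (mod 121).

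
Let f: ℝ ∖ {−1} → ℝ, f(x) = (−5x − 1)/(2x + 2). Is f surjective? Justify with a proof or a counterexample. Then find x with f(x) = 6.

-13/17

If f(x) = −5/2, cross-multiplying gives 2(−5x − 1) = −5(2x + 2), which simplifies to −2 = −10 — false.  So −5/2 has no preimage and f is not surjective.
Solving f(x) = 6: cross-multiplying gives −5x − 1 = 6(2x + 2), which rearranges to −17x = 13, so x = −13/17.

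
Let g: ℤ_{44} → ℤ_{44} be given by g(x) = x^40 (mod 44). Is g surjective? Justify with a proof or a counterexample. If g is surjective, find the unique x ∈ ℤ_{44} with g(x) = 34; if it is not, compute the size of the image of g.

g(1) = 1^40 = 1.
g(3): Repeated squaring mod 44: 3^1 ≡ 3, 3^2 ≡ 3² = 9, 3^4 ≡ 9² = 81 ≡ 37, 3^8 ≡ 37² = 1369 ≡ 5, 3^16 ≡ 5² = 25, 3^32 ≡ 25² = 625 ≡ 9. Since 40 = 32 + 8, 3^40 ≡ 9·5: 9·5 = 45 ≡ 1. So 3^40 ≡ 1 (mod 44).
So g(1) = g(3) = 1 while 1 ≠ 3, so g is not injective.
A non-injective map from the 44-element set ℤ_{44} to itself takes at most 43 distinct values, so it cannot be surjective. Therefore g is not surjective.
Since g is not surjective, we determine |image(g)|. Computing x^40 mod 44 for each x (by repeated squaring, reducing mod 44 at every step), the values g(0), g(1), …, g(43) are: 0, 1, 12, 1, 12, 1, 12, 1, 12, 1, 12, 33, 12, 1, 12, 1, 12, 1, 12, 1, 12, 1, 0, 1, 12, 1, 12, 1, 12, 1, 12, 1, 12, 33, 12, 1, 12, 1, 12, 1, 12, 1, 12, 1.
The distinct values are {0, 1, 12, 33}; there are 4 of them.

4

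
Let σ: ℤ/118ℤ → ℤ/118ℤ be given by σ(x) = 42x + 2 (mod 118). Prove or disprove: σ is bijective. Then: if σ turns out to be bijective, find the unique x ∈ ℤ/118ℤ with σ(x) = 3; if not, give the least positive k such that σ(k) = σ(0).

Recall: injectivity means: for all x_1, x_2 in the domain, σ(x_1) = σ(x_2) implies x_1 = x_2.
We have gcd(42, 118) = 2 > 1. Taking x_1 = 0 and x_2 = 59: σ(0) = 2 and σ(59) = 42·59 + 2 = 2480 ≡ 2 (mod 118).
So σ(0) = σ(59) while 0 ≠ 59, so σ is not injective, hence not bijective.
Since σ is not bijective, we find the least positive k with σ(k) = σ(0): this means 42k ≡ 0 (mod 118), i.e. 118 ∣ 42k. Since gcd(42, 118) = 2, dividing through by 2 this holds exactly when 59 ∣ 21k, and as gcd(21, 59) = 1, exactly when 59 ∣ k.
The smallest positive such k is 59.

59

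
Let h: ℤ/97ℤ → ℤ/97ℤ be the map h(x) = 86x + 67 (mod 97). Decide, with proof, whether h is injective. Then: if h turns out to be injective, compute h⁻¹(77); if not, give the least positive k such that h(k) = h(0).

Recall that h is injective when h(s) = h(t) forces s = t.
Suppose h(s) = h(t) in ℤ/97ℤ. Then 86s + 67 ≡ 86t + 67 (mod 97), so 86(s − t) ≡ 0 (mod 97).
Since gcd(86, 97) = 1, 86 is invertible modulo 97, therefore s − t ≡ 0 (mod 97), i.e. s = t.
So h is injective.
We now compute 86⁻¹ mod 97 explicitly. Euclid's algorithm: 97 = 1·86 + 11, 86 = 7·11 + 9, 11 = 1·9 + 2, 9 = 4·2 + 1; back-substituting gives 1 = 44·86 − 39·97, so 86⁻¹ ≡ 44 (mod 97).
Since h is injective, we compute h⁻¹(77): solve 86x + 67 ≡ 77 (mod 97), i.e. 86x ≡ 10 (mod 97).
Multiplying by 86⁻¹ = 44 gives x ≡ 44·10 = 440 = 4·97 + 52 ≡ 52 (mod 97).
Check: h(52) = 86·52 + 67 = 4539 = 46·97 + 77 ≡ 77 (mod 97).

52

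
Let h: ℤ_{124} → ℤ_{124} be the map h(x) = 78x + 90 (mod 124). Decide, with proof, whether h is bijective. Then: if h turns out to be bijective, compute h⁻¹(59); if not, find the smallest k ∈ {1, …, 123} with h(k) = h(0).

We have gcd(78, 124) = 2 > 1. Taking x_1 = 0 and x_2 = 62: h(0) = 90 and h(62) = 78·62 + 90 = 4926 ≡ 90 (mod 124).
So h(0) = h(62) while 0 ≠ 62, hence h is not injective, hence not bijective.
Since h is not bijective, we find the least positive k with h(k) = h(0): this means 78k ≡ 0 (mod 124), i.e. 124 ∣ 78k. Since gcd(78, 124) = 2, dividing through by 2 this holds exactly when 62 ∣ 39k, and as gcd(39, 62) = 1, exactly when 62 ∣ k.
The smallest positive such k is 62.

62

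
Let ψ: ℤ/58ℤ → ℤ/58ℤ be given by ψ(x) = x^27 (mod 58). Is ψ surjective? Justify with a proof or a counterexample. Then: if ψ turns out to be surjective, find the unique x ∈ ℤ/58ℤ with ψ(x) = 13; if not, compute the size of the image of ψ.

Computing x^27 mod 58 for each x (by repeated squaring, reducing mod 58 at every step), the values ψ(0), ψ(1), …, ψ(57) are: 0, 1, 44, 39, 22, 35, 34, 25, 40, 13, 32, 37, 46, 9, 56, 31, 20, 41, 50, 55, 16, 47, 4, 53, 52, 7, 48, 43, 28, 29, 30, 15, 10, 51, 6, 5, 54, 11, 42, 3, 8, 17, 38, 27, 2, 49, 12, 21, 26, 45, 18, 33, 24, 23, 36, 19, 14, 57.
Every element of ℤ/58ℤ appears exactly once in this list, so ψ is a bijection, and in particular surjective.
Since ψ is surjective, we read off the preimage of 13 from the same table: ψ(9) = 13, so ψ⁻¹(13) = 9.

9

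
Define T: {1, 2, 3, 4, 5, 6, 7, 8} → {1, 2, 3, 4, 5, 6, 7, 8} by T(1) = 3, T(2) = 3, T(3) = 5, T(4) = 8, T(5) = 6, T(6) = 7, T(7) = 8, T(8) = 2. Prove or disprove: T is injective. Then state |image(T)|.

T(1) = 3 = T(2) with 1 ≠ 2, so T is not injective.
The image of T is {2, 3, 5, 6, 7, 8}, which has 6 elements.

6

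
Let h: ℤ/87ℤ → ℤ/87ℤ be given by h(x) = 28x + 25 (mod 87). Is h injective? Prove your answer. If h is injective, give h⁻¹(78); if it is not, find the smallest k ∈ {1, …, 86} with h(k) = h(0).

By definition, h is injective if h(x_1) = h(x_2) implies x_1 = x_2.
Suppose h(x_1) = h(x_2) in ℤ/87ℤ. Then 28x_1 + 25 ≡ 28x_2 + 25 (mod 87), thus 28(x_1 − x_2) ≡ 0 (mod 87).
Since gcd(28, 87) = 1, 28 is invertible modulo 87, so x_1 − x_2 ≡ 0 (mod 87), i.e. x_1 = x_2.
Hence h is injective.
We now compute 28⁻¹ mod 87 explicitly. Euclid's algorithm: 87 = 3·28 + 3, 28 = 9·3 + 1; back-substituting gives 1 = 28·28 − 9·87, so 28⁻¹ ≡ 28 (mod 87).
Since h is injective, we compute h⁻¹(78): solve 28x + 25 ≡ 78 (mod 87), i.e. 28x ≡ 53 (mod 87).
Multiplying by 28⁻¹ = 28 gives x ≡ 28·53 = 1484 = 17·87 + 5 ≡ 5 (mod 87).
Check: h(5) = 28·5 + 25 = 165 = 1·87 + 78 ≡ 78 (mod 87).

5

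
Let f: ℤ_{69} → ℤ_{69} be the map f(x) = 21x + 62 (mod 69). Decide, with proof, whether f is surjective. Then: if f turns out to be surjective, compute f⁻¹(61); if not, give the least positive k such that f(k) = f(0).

Since gcd(21, 69) = 3, we have 21x ≡ 0 (mod 3) for all x, so f(x) ≡ 2 (mod 3).
But 0 ≢ 2 (mod 3), so 0 ∈ ℤ_{69} has no preimage. Thus f is not surjective.
Since f is not surjective, we find the least positive k with f(k) = f(0): this means 21k ≡ 0 (mod 69), i.e. 69 ∣ 21k. Since gcd(21, 69) = 3, dividing through by 3 this holds exactly when 23 ∣ 7k, and as gcd(7, 23) = 1, exactly when 23 ∣ k.
The smallest positive such k is 23.

23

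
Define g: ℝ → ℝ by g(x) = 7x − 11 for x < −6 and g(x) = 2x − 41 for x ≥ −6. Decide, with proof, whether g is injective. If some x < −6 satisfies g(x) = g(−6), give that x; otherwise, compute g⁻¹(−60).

Both pieces are strictly increasing (slopes 7 and 2), so each is injective on its own interval.
The left piece maps (−∞, −6) onto (−∞, −53); the right piece maps [−6, ∞) onto [−53, ∞).
These images are disjoint, so no value is attained by both pieces. Thus g is injective.
Because the two images are disjoint, no x < −6 has g(x) = g(−6), so we compute g⁻¹(−60): −60 lies in (−∞, −53), so solve 7x − 11 = −60: x = (−60 + 11)/7 = −7.

-7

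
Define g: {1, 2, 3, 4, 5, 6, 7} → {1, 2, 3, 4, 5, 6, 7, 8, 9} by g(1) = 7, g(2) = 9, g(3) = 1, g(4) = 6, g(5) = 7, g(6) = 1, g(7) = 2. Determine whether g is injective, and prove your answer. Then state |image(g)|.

g(1) = 7 = g(5) with 1 ≠ 5, so g is not injective.
The image of g is {1, 2, 6, 7, 9}, which has 5 elements.

5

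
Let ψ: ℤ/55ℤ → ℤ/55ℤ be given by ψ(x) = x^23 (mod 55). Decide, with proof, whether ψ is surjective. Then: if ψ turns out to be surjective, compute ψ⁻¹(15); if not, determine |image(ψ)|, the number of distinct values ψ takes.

5

Computing x^23 mod 55 for each x (by repeated squaring, reducing mod 55 at every step), the values ψ(0), ψ(1), …, ψ(54) are: 0, 1, 8, 27, 9, 15, 51, 13, 17, 14, 10, 11, 23, 52, 49, 20, 26, 18, 2, 39, 25, 21, 33, 12, 19, 5, 31, 48, 7, 24, 50, 36, 43, 22, 34, 30, 16, 53, 37, 29, 35, 6, 3, 32, 44, 45, 41, 38, 42, 4, 40, 46, 28, 47, 54.
Every element of ℤ/55ℤ appears exactly once in this list, so ψ is a bijection, and in particular surjective.
Since ψ is surjective, we read off the preimage of 15 from the same table: ψ(5) = 15, so ψ⁻¹(15) = 5.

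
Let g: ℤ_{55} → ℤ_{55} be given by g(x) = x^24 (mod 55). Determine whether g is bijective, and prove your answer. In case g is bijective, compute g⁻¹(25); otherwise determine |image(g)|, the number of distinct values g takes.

g(4): Repeated squaring mod 55: 4^1 ≡ 4, 4^2 ≡ 4² = 16, 4^4 ≡ 16² = 256 ≡ 36, 4^8 ≡ 36² = 1296 ≡ 31, 4^16 ≡ 31² = 961 ≡ 26. Since 24 = 16 + 8, 4^24 ≡ 26·31: 26·31 = 806 ≡ 36. So 4^24 ≡ 36 (mod 55).
g(7): Repeated squaring mod 55: 7^1 ≡ 7, 7^2 ≡ 7² = 49, 7^4 ≡ 49² = 2401 ≡ 36, 7^8 ≡ 36² = 1296 ≡ 31, 7^16 ≡ 31² = 961 ≡ 26. Since 24 = 16 + 8, 7^24 ≡ 26·31: 26·31 = 806 ≡ 36. So 7^24 ≡ 36 (mod 55).
So g(4) = g(7) = 36 while 4 ≠ 7, so g is not injective, hence not bijective.
Since g is not bijective, we determine |image(g)|. Computing x^24 mod 55 for each x (by repeated squaring, reducing mod 55 at every step), the values g(0), g(1), …, g(54) are: 0, 1, 16, 26, 36, 20, 31, 36, 26, 16, 45, 11, 1, 16, 26, 25, 31, 31, 36, 26, 5, 1, 11, 1, 16, 15, 36, 31, 31, 36, 15, 16, 1, 11, 1, 5, 26, 36, 31, 31, 25, 26, 16, 1, 11, 45, 16, 26, 36, 31, 20, 36, 26, 16, 1.
The distinct values are {0, 1, 5, 11, 15, 16, 20, 25, 26, 31, 36, 45}; there are 12 of them.

12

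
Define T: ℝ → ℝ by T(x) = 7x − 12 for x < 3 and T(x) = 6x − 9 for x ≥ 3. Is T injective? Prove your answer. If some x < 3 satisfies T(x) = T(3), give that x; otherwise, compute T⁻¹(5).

17/7

Both pieces are strictly increasing (slopes 7 and 6), so each is injective on its own interval.
The left piece maps (−∞, 3) onto (−∞, 9); the right piece maps [3, ∞) onto [9, ∞).
These images are disjoint, so no value is attained by both pieces. Therefore T is injective.
Because the two images are disjoint, no x < 3 has T(x) = T(3), so we compute T⁻¹(5): 5 lies in (−∞, 9), so solve 7x − 12 = 5: x = (5 + 12)/7 = 17/7.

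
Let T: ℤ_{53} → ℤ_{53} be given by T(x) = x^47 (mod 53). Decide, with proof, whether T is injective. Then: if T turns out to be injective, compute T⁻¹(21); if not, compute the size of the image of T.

26

Since 53 is prime, the nonzero elements of ℤ_{53} form a cyclic group of order 52.
As gcd(47, 52) = 1, raising to the 47th power is a bijection on this group: if x_1^47 ≡ x_2^47 then (x_1x_2^{−1})^47 = 1, and the only element of order dividing gcd(47, 52) = 1 is 1, so x_1 = x_2.
With T(0) = 0 this makes T injective on all of ℤ_{53}, hence bijective (finite equal-size domain and codomain). In particular T is injective.
Since T is injective, we find the preimage of 21. The inverse of x ↦ x^47 on (ℤ_{53})^× is x ↦ x^31, because 47·31 = 1457 = 28·52 + 1 ≡ 1 (mod 52) and x^{52} = 1 for x ≠ 0 (Fermat). So T⁻¹(21) = 21^31 mod 53.
Repeated squaring mod 53: 21^1 ≡ 21, 21^2 ≡ 21² = 441 ≡ 17, 21^4 ≡ 17² = 289 ≡ 24, 21^8 ≡ 24² = 576 ≡ 46, 21^16 ≡ 46² = 2116 ≡ 49. Since 31 = 16 + 8 + 4 + 2 + 1, 21^31 ≡ 49·46·24·17·21: 49·46 = 2254 ≡ 28, then 28·24 = 672 ≡ 36, then 36·17 = 612 ≡ 29, then 29·21 = 609 ≡ 26. So 21^31 ≡ 26 (mod 53).
Hence T⁻¹(21) = 26.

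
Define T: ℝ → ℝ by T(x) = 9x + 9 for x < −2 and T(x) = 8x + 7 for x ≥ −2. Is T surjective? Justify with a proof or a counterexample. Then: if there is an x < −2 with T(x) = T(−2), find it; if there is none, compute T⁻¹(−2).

Both pieces are strictly increasing (slopes 9 and 8), so each is injective on its own interval.
The left piece maps (−∞, −2) onto (−∞, −9); the right piece maps [−2, ∞) onto [−9, ∞).
These images together cover ℝ, so T is surjective.
Because the two images are disjoint, no x < −2 has T(x) = T(−2), so we compute T⁻¹(−2): −2 lies in [−9, ∞), so solve 8x + 7 = −2: x = (−2 − 7)/8 = −9/8.

-9/8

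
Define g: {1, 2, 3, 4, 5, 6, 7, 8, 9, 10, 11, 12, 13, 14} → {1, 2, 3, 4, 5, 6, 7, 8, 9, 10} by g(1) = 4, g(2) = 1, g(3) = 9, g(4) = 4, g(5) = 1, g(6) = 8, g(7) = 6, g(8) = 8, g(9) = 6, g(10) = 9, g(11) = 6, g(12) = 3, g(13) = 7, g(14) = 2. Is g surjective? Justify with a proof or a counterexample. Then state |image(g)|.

8

No element maps to 5, so g is not surjective.
The image of g is {1, 2, 3, 4, 6, 7, 8, 9}, which has 8 elements.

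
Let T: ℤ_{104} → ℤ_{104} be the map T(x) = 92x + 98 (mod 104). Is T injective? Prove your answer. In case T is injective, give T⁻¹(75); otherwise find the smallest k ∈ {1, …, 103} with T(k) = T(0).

We have gcd(92, 104) = 4 > 1. Taking u = 0 and v = 26: T(0) = 98 and T(26) = 92·26 + 98 = 2490 ≡ 98 (mod 104).
So T(0) = T(26) while 0 ≠ 26, hence T is not injective.
Since T is not injective, we find the least positive k with T(k) = T(0): this means 92k ≡ 0 (mod 104), i.e. 104 ∣ 92k. Since gcd(92, 104) = 4, dividing through by 4 this holds exactly when 26 ∣ 23k, and as gcd(23, 26) = 1, exactly when 26 ∣ k.
The smallest positive such k is 26.

26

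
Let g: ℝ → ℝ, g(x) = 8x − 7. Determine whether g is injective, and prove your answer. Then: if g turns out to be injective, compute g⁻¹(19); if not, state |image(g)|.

Recall: g is injective when g(a) = g(b) forces a = b.
Suppose g(a) = g(b). Then 8a − 7 = 8b − 7, therefore 8a = 8b, therefore a = b.
So g is injective.
Since g is injective, we compute g⁻¹(19) = (19 + 7)/8 = 13/4.

13/4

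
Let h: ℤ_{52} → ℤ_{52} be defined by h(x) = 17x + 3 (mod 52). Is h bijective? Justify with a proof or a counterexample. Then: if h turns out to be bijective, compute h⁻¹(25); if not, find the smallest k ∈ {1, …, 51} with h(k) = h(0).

Suppose h(x_1) = h(x_2) in ℤ_{52}. Then 17x_1 + 3 ≡ 17x_2 + 3 (mod 52), therefore 17(x_1 − x_2) ≡ 0 (mod 52).
Since gcd(17, 52) = 1, 17 is invertible modulo 52, so x_1 − x_2 ≡ 0 (mod 52), i.e. x_1 = x_2.
We now compute 17⁻¹ mod 52 explicitly. Euclid's algorithm: 52 = 3·17 + 1; back-substituting gives 1 = 49·17 − 16·52, so 17⁻¹ ≡ 49 (mod 52).
Then y ↦ 49(y − 3) is a two-sided inverse to h, so every y ∈ ℤ_{52} has a preimage.
So h is bijective.
Since h is bijective, we find h⁻¹(25): we need 17x ≡ 25 − 3 ≡ 22 (mod 52). Using 17⁻¹ = 49: x ≡ 49·22 = 1078 = 20·52 + 38, so x = 38.
Check: h(38) = 17·38 + 3 = 649 = 12·52 + 25 ≡ 25 (mod 52).

38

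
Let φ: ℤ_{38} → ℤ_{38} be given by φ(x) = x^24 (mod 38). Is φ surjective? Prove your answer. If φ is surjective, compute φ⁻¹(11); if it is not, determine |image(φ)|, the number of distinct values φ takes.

φ(3): Repeated squaring mod 38: 3^1 ≡ 3, 3^2 ≡ 3² = 9, 3^4 ≡ 9² = 81 ≡ 5, 3^8 ≡ 5² = 25, 3^16 ≡ 25² = 625 ≡ 17. Since 24 = 16 + 8, 3^24 ≡ 17·25: 17·25 = 425 ≡ 7. So 3^24 ≡ 7 (mod 38).
φ(5): Repeated squaring mod 38: 5^1 ≡ 5, 5^2 ≡ 5² = 25, 5^4 ≡ 25² = 625 ≡ 17, 5^8 ≡ 17² = 289 ≡ 23, 5^16 ≡ 23² = 529 ≡ 35. Since 24 = 16 + 8, 5^24 ≡ 35·23: 35·23 = 805 ≡ 7. So 5^24 ≡ 7 (mod 38).
So φ(3) = φ(5) = 7 while 3 ≠ 5, hence φ is not injective.
A non-injective map from the 38-element set ℤ_{38} to itself takes at most 37 distinct values, so it cannot be surjective. So φ is not surjective.
Since φ is not surjective, we determine |image(φ)|. Computing x^24 mod 38 for each x (by repeated squaring, reducing mod 38 at every step), the values φ(0), φ(1), …, φ(37) are: 0, 1, 26, 7, 30, 7, 30, 1, 20, 11, 30, 1, 20, 11, 26, 11, 26, 7, 20, 19, 20, 7, 26, 11, 26, 11, 20, 1, 30, 11, 20, 1, 30, 7, 30, 7, 26, 1.
The distinct values are {0, 1, 7, 11, 19, 20, 26, 30}; there are 8 of them.

8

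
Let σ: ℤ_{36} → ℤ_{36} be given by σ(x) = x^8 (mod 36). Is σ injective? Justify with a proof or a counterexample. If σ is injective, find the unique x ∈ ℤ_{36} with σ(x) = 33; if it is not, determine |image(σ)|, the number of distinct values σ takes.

σ(0) = 0^8 = 0.
σ(6): Repeated squaring mod 36: 6^1 ≡ 6, 6^2 ≡ 6² = 36 ≡ 0, 6^4 ≡ 0² = 0, 6^8 ≡ 0² = 0. So 6^8 ≡ 0 (mod 36).
So σ(0) = σ(6) = 0 while 0 ≠ 6, so σ is not injective.
Since σ is not injective, we determine |image(σ)|. Computing x^8 mod 36 for each x (by repeated squaring, reducing mod 36 at every step), the values σ(0), σ(1), …, σ(35) are: 0, 1, 4, 9, 16, 25, 0, 13, 28, 9, 28, 13, 0, 25, 16, 9, 4, 1, 0, 1, 4, 9, 16, 25, 0, 13, 28, 9, 28, 13, 0, 25, 16, 9, 4, 1.
The distinct values are {0, 1, 4, 9, 13, 16, 25, 28}; there are 8 of them.

8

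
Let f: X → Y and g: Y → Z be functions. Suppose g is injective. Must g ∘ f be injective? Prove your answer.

not injective

No. Take X = {1, 2}, Y = Z = {1, 2, 3, 4}, f(1) = f(2) = 1, and g = identity (injective).
Then (g ∘ f)(1) = (g ∘ f)(2) = 1 with 1 ≠ 2, so g ∘ f is not injective.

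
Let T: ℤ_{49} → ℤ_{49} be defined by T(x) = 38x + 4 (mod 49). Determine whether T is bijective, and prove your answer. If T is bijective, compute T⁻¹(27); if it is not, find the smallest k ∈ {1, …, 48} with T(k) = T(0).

38

If T(u) = T(v), then 38u ≡ 38v (mod 49). Because gcd(38, 49) = 1, we may cancel 38 to get u ≡ v (mod 49).
We now compute 38⁻¹ mod 49 explicitly. Euclid's algorithm: 49 = 1·38 + 11, 38 = 3·11 + 5, 11 = 2·5 + 1; back-substituting gives 1 = 40·38 − 31·49, so 38⁻¹ ≡ 40 (mod 49).
For any y ∈ ℤ_{49}, x = 40(y − 4) mod 49 satisfies T(x) = 38·40(y − 4) + 4 ≡ y (since 38·40 ≡ 1 mod 49). So every y has a preimage.
So T is bijective.
Since T is bijective, we compute T⁻¹(27): solve 38x + 4 ≡ 27 (mod 49), i.e. 38x ≡ 23 (mod 49).
Multiplying by 38⁻¹ = 40 gives x ≡ 40·23 = 920 = 18·49 + 38 ≡ 38 (mod 49).
Check: T(38) = 38·38 + 4 = 1448 = 29·49 + 27 ≡ 27 (mod 49).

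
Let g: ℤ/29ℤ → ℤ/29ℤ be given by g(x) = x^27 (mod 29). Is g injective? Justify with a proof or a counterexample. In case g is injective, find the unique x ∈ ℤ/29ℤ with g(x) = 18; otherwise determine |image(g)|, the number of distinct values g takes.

Since 29 is prime, the nonzero elements of ℤ/29ℤ form a cyclic group of order 28.
As gcd(27, 28) = 1, raising to the 27th power is a bijection on this group: if u^27 ≡ v^27 then (uv^{−1})^27 = 1, and the only element of order dividing gcd(27, 28) = 1 is 1, so u = v.
With g(0) = 0 this makes g injective on all of ℤ/29ℤ, hence bijective (finite equal-size domain and codomain). In particular g is injective.
Since g is injective, we find the preimage of 18. The inverse of x ↦ x^27 on (ℤ/29ℤ)^× is x ↦ x^27, because 27·27 = 729 = 26·28 + 1 ≡ 1 (mod 28) and x^{28} = 1 for x ≠ 0 (Fermat). So g⁻¹(18) = 18^27 mod 29.
Repeated squaring mod 29: 18^1 ≡ 18, 18^2 ≡ 18² = 324 ≡ 5, 18^4 ≡ 5² = 25, 18^8 ≡ 25² = 625 ≡ 16, 18^16 ≡ 16² = 256 ≡ 24. Since 27 = 16 + 8 + 2 + 1, 18^27 ≡ 24·16·5·18: 24·16 = 384 ≡ 7, then 7·5 = 35 ≡ 6, then 6·18 = 108 ≡ 21. So 18^27 ≡ 21 (mod 29).
Hence g⁻¹(18) = 21.

21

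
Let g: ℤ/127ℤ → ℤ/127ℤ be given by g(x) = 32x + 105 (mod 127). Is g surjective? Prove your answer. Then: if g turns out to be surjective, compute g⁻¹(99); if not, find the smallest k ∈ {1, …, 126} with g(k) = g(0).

Recall that surjectivity means every element of the codomain has a preimage under g.
Since gcd(32, 127) = 1, 32 is invertible modulo 127. Euclid's algorithm: 127 = 3·32 + 31, 32 = 1·31 + 1; back-substituting gives 1 = 4·32 − 1·127, so 32⁻¹ ≡ 4 (mod 127).
Then y ↦ 4(y − 105) is a two-sided inverse to g, so every y ∈ ℤ/127ℤ has a preimage.
Therefore g is surjective.
Since g is surjective, we compute g⁻¹(99): solve 32x + 105 ≡ 99 (mod 127), i.e. 32x ≡ 121 (mod 127).
Multiplying by 32⁻¹ = 4 gives x ≡ 4·121 = 484 = 3·127 + 103 ≡ 103 (mod 127).
Check: g(103) = 32·103 + 105 = 3401 = 26·127 + 99 ≡ 99 (mod 127).

103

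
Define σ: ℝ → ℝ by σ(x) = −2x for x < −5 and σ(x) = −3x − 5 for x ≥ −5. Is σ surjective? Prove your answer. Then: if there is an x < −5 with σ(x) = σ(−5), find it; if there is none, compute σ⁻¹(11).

-11/2

Both pieces are strictly decreasing (slopes −2 and −3), so each is injective on its own interval.
The left piece maps (−∞, −5) onto (10, ∞); the right piece maps [−5, ∞) onto (−∞, 10].
These images together cover ℝ, so σ is surjective.
Because the two images are disjoint, no x < −5 has σ(x) = σ(−5), so we compute σ⁻¹(11): 11 lies in (10, ∞), so solve −2x = 11: x = (11 − 0)/(−2) = −11/2.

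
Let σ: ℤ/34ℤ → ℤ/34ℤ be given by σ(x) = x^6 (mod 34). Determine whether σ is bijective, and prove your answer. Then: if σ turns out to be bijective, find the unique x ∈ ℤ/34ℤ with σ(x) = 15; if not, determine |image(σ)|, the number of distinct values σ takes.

18

σ(16): Repeated squaring mod 34: 16^1 ≡ 16, 16^2 ≡ 16² = 256 ≡ 18, 16^4 ≡ 18² = 324 ≡ 18. Since 6 = 4 + 2, 16^6 ≡ 18·18: 18·18 = 324 ≡ 18. So 16^6 ≡ 18 (mod 34).
σ(18): Repeated squaring mod 34: 18^1 ≡ 18, 18^2 ≡ 18² = 324 ≡ 18, 18^4 ≡ 18² = 324 ≡ 18. Since 6 = 4 + 2, 18^6 ≡ 18·18: 18·18 = 324 ≡ 18. So 18^6 ≡ 18 (mod 34).
So σ(16) = σ(18) = 18 while 16 ≠ 18, thus σ is not injective, hence not bijective.
Since σ is not bijective, we determine |image(σ)|. Computing x^6 mod 34 for each x (by repeated squaring, reducing mod 34 at every step), the values σ(0), σ(1), …, σ(33) are: 0, 1, 30, 15, 16, 19, 8, 9, 4, 21, 26, 25, 2, 33, 32, 13, 18, 17, 18, 13, 32, 33, 2, 25, 26, 21, 4, 9, 8, 19, 16, 15, 30, 1.
The distinct values are {0, 1, 2, 4, 8, 9, 13, 15, 16, 17, 18, 19, 21, 25, 26, 30, 32, 33}; there are 18 of them.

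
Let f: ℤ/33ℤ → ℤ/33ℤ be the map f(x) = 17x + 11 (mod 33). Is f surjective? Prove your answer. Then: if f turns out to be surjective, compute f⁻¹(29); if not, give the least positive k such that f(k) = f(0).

3

Since gcd(17, 33) = 1, 17 is invertible modulo 33. Euclid's algorithm: 33 = 1·17 + 16, 17 = 1·16 + 1; back-substituting gives 1 = 2·17 − 1·33, so 17⁻¹ ≡ 2 (mod 33).
For any y ∈ ℤ/33ℤ, x = 2(y − 11) mod 33 satisfies f(x) = 17·2(y − 11) + 11 ≡ y (since 17·2 ≡ 1 mod 33). So every y has a preimage.
Thus f is surjective.
Since f is surjective, we find f⁻¹(29): we need 17x ≡ 29 − 11 ≡ 18 (mod 33). Using 17⁻¹ = 2: x ≡ 2·18 = 36 = 1·33 + 3, so x = 3.
Check: f(3) = 17·3 + 11 = 62 = 1·33 + 29 ≡ 29 (mod 33).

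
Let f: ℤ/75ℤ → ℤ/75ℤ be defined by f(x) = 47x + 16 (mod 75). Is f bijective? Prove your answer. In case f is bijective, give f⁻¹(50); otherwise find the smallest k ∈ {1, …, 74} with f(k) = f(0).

47

Recall: f is injective if f(x_1) = f(x_2) implies x_1 = x_2.
If f(x_1) = f(x_2), then 47x_1 ≡ 47x_2 (mod 75). Because gcd(47, 75) = 1, we may cancel 47 to get x_1 ≡ x_2 (mod 75).
We now compute 47⁻¹ mod 75 explicitly. Euclid's algorithm: 75 = 1·47 + 28, 47 = 1·28 + 19, 28 = 1·19 + 9, 19 = 2·9 + 1; back-substituting gives 1 = 8·47 − 5·75, so 47⁻¹ ≡ 8 (mod 75).
For any y ∈ ℤ/75ℤ, x = 8(y − 16) mod 75 satisfies f(x) = 47·8(y − 16) + 16 ≡ y (since 47·8 ≡ 1 mod 75). So every y has a preimage.
Therefore f is bijective.
Since f is bijective, we compute f⁻¹(50): solve 47x + 16 ≡ 50 (mod 75), i.e. 47x ≡ 34 (mod 75).
Multiplying by 47⁻¹ = 8 gives x ≡ 8·34 = 272 = 3·75 + 47 ≡ 47 (mod 75).
Check: f(47) = 47·47 + 16 = 2225 = 29·75 + 50 ≡ 50 (mod 75).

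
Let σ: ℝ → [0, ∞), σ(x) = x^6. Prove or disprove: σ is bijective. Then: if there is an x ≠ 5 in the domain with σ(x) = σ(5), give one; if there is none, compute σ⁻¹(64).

σ(5) = 15625 = (−5)^6 = σ(−5) (since 6 is even), with 5 ≠ −5. So σ is not injective, hence not bijective.
For the follow-up, such an x exists: taking x = −5 ∈ ℝ gives σ(−5) = 15625 = σ(5) with −5 ≠ 5.

-5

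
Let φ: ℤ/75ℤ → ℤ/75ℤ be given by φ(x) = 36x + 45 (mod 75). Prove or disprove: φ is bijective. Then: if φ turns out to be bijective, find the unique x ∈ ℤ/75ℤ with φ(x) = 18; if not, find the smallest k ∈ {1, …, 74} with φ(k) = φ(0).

Recall that φ is injective when φ(s) = φ(t) forces s = t.
We have gcd(36, 75) = 3 > 1. Taking s = 0 and t = 25: φ(0) = 45 and φ(25) = 36·25 + 45 = 945 ≡ 45 (mod 75).
So φ(0) = φ(25) while 0 ≠ 25, so φ is not injective, hence not bijective.
Since φ is not bijective, we find the least positive k with φ(k) = φ(0): this means 36k ≡ 0 (mod 75), i.e. 75 ∣ 36k. Since gcd(36, 75) = 3, dividing through by 3 this holds exactly when 25 ∣ 12k, and as gcd(12, 25) = 1, exactly when 25 ∣ k.
The smallest positive such k is 25.

25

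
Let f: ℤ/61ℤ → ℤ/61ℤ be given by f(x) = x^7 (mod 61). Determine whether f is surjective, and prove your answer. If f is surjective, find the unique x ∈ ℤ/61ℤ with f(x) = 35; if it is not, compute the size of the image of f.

Since 61 is prime, the nonzero elements of ℤ/61ℤ form a cyclic group of order 60.
As gcd(7, 60) = 1, raising to the 7th power is a bijection on this group: if x_1^7 ≡ x_2^7 then (x_1x_2^{−1})^7 = 1, and the only element of order dividing gcd(7, 60) = 1 is 1, so x_1 = x_2.
With f(0) = 0 this makes f injective on all of ℤ/61ℤ, hence bijective (finite equal-size domain and codomain). In particular f is surjective.
Since f is surjective, we find the preimage of 35. The inverse of x ↦ x^7 on (ℤ/61ℤ)^× is x ↦ x^43, because 7·43 = 301 = 5·60 + 1 ≡ 1 (mod 60) and x^{60} = 1 for x ≠ 0 (Fermat). So f⁻¹(35) = 35^43 mod 61.
Repeated squaring mod 61: 35^1 ≡ 35, 35^2 ≡ 35² = 1225 ≡ 5, 35^4 ≡ 5² = 25, 35^8 ≡ 25² = 625 ≡ 15, 35^16 ≡ 15² = 225 ≡ 42, 35^32 ≡ 42² = 1764 ≡ 56. Since 43 = 32 + 8 + 2 + 1, 35^43 ≡ 56·15·5·35: 56·15 = 840 ≡ 47, then 47·5 = 235 ≡ 52, then 52·35 = 1820 ≡ 51. So 35^43 ≡ 51 (mod 61).
Hence f⁻¹(35) = 51.

51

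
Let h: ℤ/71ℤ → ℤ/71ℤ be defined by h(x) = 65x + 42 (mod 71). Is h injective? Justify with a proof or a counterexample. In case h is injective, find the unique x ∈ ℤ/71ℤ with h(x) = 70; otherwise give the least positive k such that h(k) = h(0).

Recall: h is injective when h(a) = h(b) forces a = b.
Suppose h(a) = h(b) in ℤ/71ℤ. Then 65a + 42 ≡ 65b + 42 (mod 71), so 65(a − b) ≡ 0 (mod 71).
Since gcd(65, 71) = 1, 65 is invertible modulo 71, thus a − b ≡ 0 (mod 71), i.e. a = b.
Hence h is injective.
We now compute 65⁻¹ mod 71 explicitly. Euclid's algorithm: 71 = 1·65 + 6, 65 = 10·6 + 5, 6 = 1·5 + 1; back-substituting gives 1 = 59·65 − 54·71, so 65⁻¹ ≡ 59 (mod 71).
Since h is injective, we compute h⁻¹(70): solve 65x + 42 ≡ 70 (mod 71), i.e. 65x ≡ 28 (mod 71).
Multiplying by 65⁻¹ = 59 gives x ≡ 59·28 = 1652 = 23·71 + 19 ≡ 19 (mod 71).
Check: h(19) = 65·19 + 42 = 1277 = 17·71 + 70 ≡ 70 (mod 71).

19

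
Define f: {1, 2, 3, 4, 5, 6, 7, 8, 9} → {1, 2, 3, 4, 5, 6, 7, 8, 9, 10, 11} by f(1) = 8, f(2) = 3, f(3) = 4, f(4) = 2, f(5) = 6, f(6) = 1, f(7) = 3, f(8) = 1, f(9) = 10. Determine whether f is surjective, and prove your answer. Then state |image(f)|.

7

No element maps to 5, so f is not surjective.
The image of f is {1, 2, 3, 4, 6, 8, 10}, which has 7 elements.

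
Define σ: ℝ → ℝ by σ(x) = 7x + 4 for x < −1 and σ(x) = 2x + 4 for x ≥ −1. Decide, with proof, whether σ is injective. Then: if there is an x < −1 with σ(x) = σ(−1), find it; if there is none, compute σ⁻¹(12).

Both pieces are strictly increasing (slopes 7 and 2), so each is injective on its own interval.
The left piece maps (−∞, −1) onto (−∞, −3); the right piece maps [−1, ∞) onto [2, ∞).
These images are disjoint, so no value is attained by both pieces. So σ is injective.
Because the two images are disjoint, no x < −1 has σ(x) = σ(−1), so we compute σ⁻¹(12): 12 lies in [2, ∞), so solve 2x + 4 = 12: x = (12 − 4)/2 = 4.

4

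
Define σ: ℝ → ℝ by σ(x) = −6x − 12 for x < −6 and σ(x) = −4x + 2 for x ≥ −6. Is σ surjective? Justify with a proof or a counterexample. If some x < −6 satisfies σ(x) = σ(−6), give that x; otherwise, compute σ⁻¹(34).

Both pieces are strictly decreasing (slopes −6 and −4), so each is injective on its own interval.
The left piece maps (−∞, −6) onto (24, ∞); the right piece maps [−6, ∞) onto (−∞, 26].
The union (24, ∞) ∪ (−∞, 26] covers ℝ, so σ is surjective.
For the follow-up: the images overlap, so an x < −6 with σ(x) = σ(−6) exists. σ(−6) = 26; solving −6x − 12 = 26 for x < −6 gives x = (26 + 12)/(−6) = −19/3.

-19/3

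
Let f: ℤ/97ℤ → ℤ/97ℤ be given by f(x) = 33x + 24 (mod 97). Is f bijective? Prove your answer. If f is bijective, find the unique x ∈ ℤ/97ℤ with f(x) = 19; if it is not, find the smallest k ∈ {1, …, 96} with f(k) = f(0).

41

Suppose f(a) = f(b) in ℤ/97ℤ. Then 33a + 24 ≡ 33b + 24 (mod 97), therefore 33(a − b) ≡ 0 (mod 97).
Since gcd(33, 97) = 1, 33 is invertible modulo 97, thus a − b ≡ 0 (mod 97), i.e. a = b.
We now compute 33⁻¹ mod 97 explicitly. Euclid's algorithm: 97 = 2·33 + 31, 33 = 1·31 + 2, 31 = 15·2 + 1; back-substituting gives 1 = 50·33 − 17·97, so 33⁻¹ ≡ 50 (mod 97).
For any y ∈ ℤ/97ℤ, x = 50(y − 24) mod 97 satisfies f(x) = 33·50(y − 24) + 24 ≡ y (since 33·50 ≡ 1 mod 97). So every y has a preimage.
So f is bijective.
Since f is bijective, we find f⁻¹(19): we need 33x ≡ 19 − 24 ≡ 92 (mod 97). Using 33⁻¹ = 50: x ≡ 50·92 = 4600 = 47·97 + 41, so x = 41.
Check: f(41) = 33·41 + 24 = 1377 = 14·97 + 19 ≡ 19 (mod 97).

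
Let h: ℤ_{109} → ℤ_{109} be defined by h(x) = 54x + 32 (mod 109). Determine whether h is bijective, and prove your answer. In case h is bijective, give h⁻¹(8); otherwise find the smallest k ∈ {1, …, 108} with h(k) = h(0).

48

Suppose h(u) = h(v) in ℤ_{109}. Then 54u + 32 ≡ 54v + 32 (mod 109), thus 54(u − v) ≡ 0 (mod 109).
Since gcd(54, 109) = 1, 54 is invertible modulo 109, thus u − v ≡ 0 (mod 109), i.e. u = v.
We now compute 54⁻¹ mod 109 explicitly. Euclid's algorithm: 109 = 2·54 + 1; back-substituting gives 1 = 107·54 − 53·109, so 54⁻¹ ≡ 107 (mod 109).
Then y ↦ 107(y − 32) is a two-sided inverse to h, so every y ∈ ℤ_{109} has a preimage.
Therefore h is bijective.
Since h is bijective, we compute h⁻¹(8): solve 54x + 32 ≡ 8 (mod 109), i.e. 54x ≡ 85 (mod 109).
Multiplying by 54⁻¹ = 107 gives x ≡ 107·85 = 9095 = 83·109 + 48 ≡ 48 (mod 109).
Check: h(48) = 54·48 + 32 = 2624 = 24·109 + 8 ≡ 8 (mod 109).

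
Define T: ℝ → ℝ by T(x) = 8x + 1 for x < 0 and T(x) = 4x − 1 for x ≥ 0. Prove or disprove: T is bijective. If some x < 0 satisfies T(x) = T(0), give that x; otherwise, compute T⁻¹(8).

Both pieces are strictly increasing (slopes 8 and 4), so each is injective on its own interval.
The left piece maps (−∞, 0) onto (−∞, 1); the right piece maps [0, ∞) onto [−1, ∞).
These images overlap. In particular T(0) = −1 (right piece), and solving 8x + 1 = −1 on the left piece gives x = −1/4 < 0.
So T(−1/4) = T(0) with −1/4 ≠ 0, and T is not injective, hence not bijective. This x = −1/4 is the requested value below 0.

-1/4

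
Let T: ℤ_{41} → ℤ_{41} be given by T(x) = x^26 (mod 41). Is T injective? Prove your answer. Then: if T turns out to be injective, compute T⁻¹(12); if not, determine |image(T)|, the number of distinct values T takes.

T(20): Repeated squaring mod 41: 20^1 ≡ 20, 20^2 ≡ 20² = 400 ≡ 31, 20^4 ≡ 31² = 961 ≡ 18, 20^8 ≡ 18² = 324 ≡ 37, 20^16 ≡ 37² = 1369 ≡ 16. Since 26 = 16 + 8 + 2, 20^26 ≡ 16·37·31: 16·37 = 592 ≡ 18, then 18·31 = 558 ≡ 25. So 20^26 ≡ 25 (mod 41).
T(21): Repeated squaring mod 41: 21^1 ≡ 21, 21^2 ≡ 21² = 441 ≡ 31, 21^4 ≡ 31² = 961 ≡ 18, 21^8 ≡ 18² = 324 ≡ 37, 21^16 ≡ 37² = 1369 ≡ 16. Since 26 = 16 + 8 + 2, 21^26 ≡ 16·37·31: 16·37 = 592 ≡ 18, then 18·31 = 558 ≡ 25. So 21^26 ≡ 25 (mod 41).
So T(20) = T(21) = 25 while 20 ≠ 21, thus T is not injective.
Since T is not injective, we determine |image(T)|. Computing x^26 mod 41 for each x (by repeated squaring, reducing mod 41 at every step), the values T(0), T(1), …, T(40) are: 0, 1, 23, 9, 37, 4, 2, 21, 31, 40, 10, 8, 5, 39, 32, 36, 16, 33, 18, 20, 25, 25, 20, 18, 33, 16, 36, 32, 39, 5, 8, 10, 40, 31, 21, 2, 4, 37, 9, 23, 1.
The distinct values are {0, 1, 2, 4, 5, 8, 9, 10, 16, 18, 20, 21, 23, 25, 31, 32, 33, 36, 37, 39, 40}; there are 21 of them.

21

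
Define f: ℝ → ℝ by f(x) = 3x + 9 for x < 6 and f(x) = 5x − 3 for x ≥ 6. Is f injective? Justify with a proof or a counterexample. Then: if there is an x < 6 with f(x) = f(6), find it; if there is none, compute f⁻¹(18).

3

Both pieces are strictly increasing (slopes 3 and 5), so each is injective on its own interval.
The left piece maps (−∞, 6) onto (−∞, 27); the right piece maps [6, ∞) onto [27, ∞).
These images are disjoint, so no value is attained by both pieces. Therefore f is injective.
Because the two images are disjoint, no x < 6 has f(x) = f(6), so we compute f⁻¹(18): 18 lies in (−∞, 27), so solve 3x + 9 = 18: x = (18 − 9)/3 = 3.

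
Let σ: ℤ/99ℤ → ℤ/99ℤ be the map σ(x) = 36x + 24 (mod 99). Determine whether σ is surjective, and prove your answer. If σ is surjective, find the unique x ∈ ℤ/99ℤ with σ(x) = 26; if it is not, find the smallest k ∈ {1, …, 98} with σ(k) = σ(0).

11

Since gcd(36, 99) = 9, we have 36x ≡ 0 (mod 9) for all x, so σ(x) ≡ 6 (mod 9).
But 0 ≢ 6 (mod 9), so 0 ∈ ℤ/99ℤ has no preimage. Hence σ is not surjective.
Since σ is not surjective, we find the least positive k with σ(k) = σ(0): this means 36k ≡ 0 (mod 99), i.e. 99 ∣ 36k. Since gcd(36, 99) = 9, dividing through by 9 this holds exactly when 11 ∣ 4k, and as gcd(4, 11) = 1, exactly when 11 ∣ k.
The smallest positive such k is 11.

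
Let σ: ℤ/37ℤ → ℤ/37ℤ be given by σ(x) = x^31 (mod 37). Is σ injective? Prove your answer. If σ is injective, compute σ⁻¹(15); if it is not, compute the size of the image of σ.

Since 37 is prime, the nonzero elements of ℤ/37ℤ form a cyclic group of order 36.
As gcd(31, 36) = 1, raising to the 31st power is a bijection on this group: if a^31 ≡ b^31 then (ab^{−1})^31 = 1, and the only element of order dividing gcd(31, 36) = 1 is 1, so a = b.
With σ(0) = 0 this makes σ injective on all of ℤ/37ℤ, hence bijective (finite equal-size domain and codomain). In particular σ is injective.
Since σ is injective, we find the preimage of 15. The inverse of x ↦ x^31 on (ℤ/37ℤ)^× is x ↦ x^7, because 31·7 = 217 = 6·36 + 1 ≡ 1 (mod 36) and x^{36} = 1 for x ≠ 0 (Fermat). So σ⁻¹(15) = 15^7 mod 37.
Repeated squaring mod 37: 15^1 ≡ 15, 15^2 ≡ 15² = 225 ≡ 3, 15^4 ≡ 3² = 9. Since 7 = 4 + 2 + 1, 15^7 ≡ 9·3·15: 9·3 = 27, then 27·15 = 405 ≡ 35. So 15^7 ≡ 35 (mod 37).
Hence σ⁻¹(15) = 35.

35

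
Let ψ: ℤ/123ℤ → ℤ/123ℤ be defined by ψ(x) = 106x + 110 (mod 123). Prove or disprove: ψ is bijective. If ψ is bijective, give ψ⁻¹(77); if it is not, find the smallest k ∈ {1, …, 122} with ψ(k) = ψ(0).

If ψ(a) = ψ(b), then 106a ≡ 106b (mod 123). Because gcd(106, 123) = 1, we may cancel 106 to get a ≡ b (mod 123).
We now compute 106⁻¹ mod 123 explicitly. Euclid's algorithm: 123 = 1·106 + 17, 106 = 6·17 + 4, 17 = 4·4 + 1; back-substituting gives 1 = 94·106 − 81·123, so 106⁻¹ ≡ 94 (mod 123).
For any y ∈ ℤ/123ℤ, x = 94(y − 110) mod 123 satisfies ψ(x) = 106·94(y − 110) + 110 ≡ y (since 106·94 ≡ 1 mod 123). So every y has a preimage.
Thus ψ is bijective.
Since ψ is bijective, we compute ψ⁻¹(77): solve 106x + 110 ≡ 77 (mod 123), i.e. 106x ≡ 90 (mod 123).
Multiplying by 106⁻¹ = 94 gives x ≡ 94·90 = 8460 = 68·123 + 96 ≡ 96 (mod 123).
Check: ψ(96) = 106·96 + 110 = 10286 = 83·123 + 77 ≡ 77 (mod 123).

96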